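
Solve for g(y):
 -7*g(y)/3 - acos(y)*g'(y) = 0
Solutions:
 g(y) = C1*exp(-7*Integral(1/acos(y), y)/3)


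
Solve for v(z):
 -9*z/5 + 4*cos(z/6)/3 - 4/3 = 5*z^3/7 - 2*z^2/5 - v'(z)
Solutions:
 v(z) = C1 + 5*z^4/28 - 2*z^3/15 + 9*z^2/10 + 4*z/3 - 8*sin(z/6)


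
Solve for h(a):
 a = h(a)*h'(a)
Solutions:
 h(a) = -sqrt(C1 + a^2)
 h(a) = sqrt(C1 + a^2)


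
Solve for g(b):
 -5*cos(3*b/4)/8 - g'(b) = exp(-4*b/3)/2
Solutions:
 g(b) = C1 - 5*sin(3*b/4)/6 + 3*exp(-4*b/3)/8


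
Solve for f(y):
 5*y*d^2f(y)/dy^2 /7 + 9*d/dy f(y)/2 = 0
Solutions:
 f(y) = C1 + C2/y^(53/10)


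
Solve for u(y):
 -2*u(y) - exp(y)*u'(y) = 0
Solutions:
 u(y) = C1*exp(2*exp(-y))


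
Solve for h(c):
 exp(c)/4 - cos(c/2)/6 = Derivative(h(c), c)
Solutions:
 h(c) = C1 + exp(c)/4 - sin(c/2)/3


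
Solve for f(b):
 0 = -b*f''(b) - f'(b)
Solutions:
 f(b) = C1 + C2*log(b)


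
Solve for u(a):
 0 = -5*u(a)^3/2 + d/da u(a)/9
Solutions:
 u(a) = -sqrt(-1/(C1 + 45*a))
 u(a) = sqrt(-1/(C1 + 45*a))


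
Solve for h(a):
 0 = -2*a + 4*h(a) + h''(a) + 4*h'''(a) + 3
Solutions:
 h(a) = C1*exp(a*(-2 + (24*sqrt(1299) + 865)^(-1/3) + (24*sqrt(1299) + 865)^(1/3))/24)*sin(sqrt(3)*a*(-(24*sqrt(1299) + 865)^(1/3) + (24*sqrt(1299) + 865)^(-1/3))/24) + C2*exp(a*(-2 + (24*sqrt(1299) + 865)^(-1/3) + (24*sqrt(1299) + 865)^(1/3))/24)*cos(sqrt(3)*a*(-(24*sqrt(1299) + 865)^(1/3) + (24*sqrt(1299) + 865)^(-1/3))/24) + C3*exp(-a*((24*sqrt(1299) + 865)^(-1/3) + 1 + (24*sqrt(1299) + 865)^(1/3))/12) + a/2 - 3/4


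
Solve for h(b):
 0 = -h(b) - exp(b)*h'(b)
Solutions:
 h(b) = C1*exp(exp(-b))


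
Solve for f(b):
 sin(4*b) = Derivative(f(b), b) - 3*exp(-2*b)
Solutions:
 f(b) = C1 - cos(4*b)/4 - 3*exp(-2*b)/2


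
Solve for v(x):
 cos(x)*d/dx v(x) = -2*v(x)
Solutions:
 v(x) = C1*(sin(x) - 1)/(sin(x) + 1)


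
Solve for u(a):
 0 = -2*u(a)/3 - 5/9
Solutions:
 u(a) = -5/6


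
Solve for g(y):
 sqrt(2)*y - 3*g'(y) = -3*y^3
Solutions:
 g(y) = C1 + y^4/4 + sqrt(2)*y^2/6


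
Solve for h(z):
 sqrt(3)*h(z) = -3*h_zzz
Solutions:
 h(z) = C3*exp(-3^(5/6)*z/3) + (C1*sin(3^(1/3)*z/2) + C2*cos(3^(1/3)*z/2))*exp(3^(5/6)*z/6)


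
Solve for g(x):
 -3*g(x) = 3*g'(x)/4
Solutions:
 g(x) = C1*exp(-4*x)


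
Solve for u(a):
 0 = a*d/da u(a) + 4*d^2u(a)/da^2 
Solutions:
 u(a) = C1 + C2*erf(sqrt(2)*a/4)


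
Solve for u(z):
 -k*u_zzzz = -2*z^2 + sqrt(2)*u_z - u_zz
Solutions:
 u(z) = C1 + C2*exp(2^(1/3)*z*(6^(1/3)*(sqrt(6)*sqrt((27 - 2/k)/k^2) + 9*sqrt(2)/k)^(1/3)/12 - 2^(1/3)*3^(5/6)*I*(sqrt(6)*sqrt((27 - 2/k)/k^2) + 9*sqrt(2)/k)^(1/3)/12 - 2/(k*(-3^(1/3) + 3^(5/6)*I)*(sqrt(6)*sqrt((27 - 2/k)/k^2) + 9*sqrt(2)/k)^(1/3)))) + C3*exp(2^(1/3)*z*(6^(1/3)*(sqrt(6)*sqrt((27 - 2/k)/k^2) + 9*sqrt(2)/k)^(1/3)/12 + 2^(1/3)*3^(5/6)*I*(sqrt(6)*sqrt((27 - 2/k)/k^2) + 9*sqrt(2)/k)^(1/3)/12 + 2/(k*(3^(1/3) + 3^(5/6)*I)*(sqrt(6)*sqrt((27 - 2/k)/k^2) + 9*sqrt(2)/k)^(1/3)))) + C4*exp(-6^(1/3)*z*(2^(1/3)*(sqrt(6)*sqrt((27 - 2/k)/k^2) + 9*sqrt(2)/k)^(1/3) + 2*3^(1/3)/(k*(sqrt(6)*sqrt((27 - 2/k)/k^2) + 9*sqrt(2)/k)^(1/3)))/6) + sqrt(2)*z^3/3 + z^2 + sqrt(2)*z


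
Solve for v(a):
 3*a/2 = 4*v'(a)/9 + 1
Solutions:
 v(a) = C1 + 27*a^2/16 - 9*a/4


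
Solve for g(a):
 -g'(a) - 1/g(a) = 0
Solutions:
 g(a) = -sqrt(C1 - 2*a)
 g(a) = sqrt(C1 - 2*a)


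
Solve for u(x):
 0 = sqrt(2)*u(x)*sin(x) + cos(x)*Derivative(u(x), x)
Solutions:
 u(x) = C1*cos(x)^(sqrt(2))


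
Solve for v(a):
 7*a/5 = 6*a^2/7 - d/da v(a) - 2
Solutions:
 v(a) = C1 + 2*a^3/7 - 7*a^2/10 - 2*a


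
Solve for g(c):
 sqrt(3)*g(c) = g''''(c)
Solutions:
 g(c) = C1*exp(-3^(1/8)*c) + C2*exp(3^(1/8)*c) + C3*sin(3^(1/8)*c) + C4*cos(3^(1/8)*c)


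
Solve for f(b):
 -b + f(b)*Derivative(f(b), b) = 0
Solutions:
 f(b) = -sqrt(C1 + b^2)
 f(b) = sqrt(C1 + b^2)


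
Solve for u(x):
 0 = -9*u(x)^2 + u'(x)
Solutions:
 u(x) = -1/(C1 + 9*x)


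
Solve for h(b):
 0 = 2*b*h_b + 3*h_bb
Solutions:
 h(b) = C1 + C2*erf(sqrt(3)*b/3)


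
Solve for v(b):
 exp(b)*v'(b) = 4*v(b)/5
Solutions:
 v(b) = C1*exp(-4*exp(-b)/5)


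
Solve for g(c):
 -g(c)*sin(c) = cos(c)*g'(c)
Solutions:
 g(c) = C1*cos(c)


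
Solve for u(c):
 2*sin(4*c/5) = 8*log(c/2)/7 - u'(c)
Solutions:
 u(c) = C1 + 8*c*log(c)/7 - 8*c/7 - 8*c*log(2)/7 + 5*cos(4*c/5)/2


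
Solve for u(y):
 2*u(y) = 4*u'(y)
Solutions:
 u(y) = C1*exp(y/2)


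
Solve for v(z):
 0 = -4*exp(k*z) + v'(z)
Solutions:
 v(z) = C1 + 4*exp(k*z)/k


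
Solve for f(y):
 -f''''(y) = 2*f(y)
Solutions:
 f(y) = (C1*sin(2^(3/4)*y/2) + C2*cos(2^(3/4)*y/2))*exp(-2^(3/4)*y/2) + (C3*sin(2^(3/4)*y/2) + C4*cos(2^(3/4)*y/2))*exp(2^(3/4)*y/2)


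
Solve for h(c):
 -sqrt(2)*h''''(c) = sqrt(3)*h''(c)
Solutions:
 h(c) = C1 + C2*c + C3*sin(2^(3/4)*3^(1/4)*c/2) + C4*cos(2^(3/4)*3^(1/4)*c/2)


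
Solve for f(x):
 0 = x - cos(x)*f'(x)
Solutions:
 f(x) = C1 + Integral(x/cos(x), x)


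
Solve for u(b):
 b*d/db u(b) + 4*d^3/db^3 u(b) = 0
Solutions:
 u(b) = C1 + Integral(C2*airyai(-2^(1/3)*b/2) + C3*airybi(-2^(1/3)*b/2), b)


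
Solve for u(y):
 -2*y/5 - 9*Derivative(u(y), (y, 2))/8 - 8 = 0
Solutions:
 u(y) = C1 + C2*y - 8*y^3/135 - 32*y^2/9


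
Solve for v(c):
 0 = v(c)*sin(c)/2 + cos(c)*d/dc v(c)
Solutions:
 v(c) = C1*sqrt(cos(c))


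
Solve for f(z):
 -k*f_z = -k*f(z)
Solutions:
 f(z) = C1*exp(z)


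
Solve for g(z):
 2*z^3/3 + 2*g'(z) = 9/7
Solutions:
 g(z) = C1 - z^4/12 + 9*z/14


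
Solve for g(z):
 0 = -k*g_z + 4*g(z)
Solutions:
 g(z) = C1*exp(4*z/k)


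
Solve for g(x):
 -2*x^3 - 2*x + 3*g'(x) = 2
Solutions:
 g(x) = C1 + x^4/6 + x^2/3 + 2*x/3


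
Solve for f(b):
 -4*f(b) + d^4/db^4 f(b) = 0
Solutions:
 f(b) = C1*exp(-sqrt(2)*b) + C2*exp(sqrt(2)*b) + C3*sin(sqrt(2)*b) + C4*cos(sqrt(2)*b)


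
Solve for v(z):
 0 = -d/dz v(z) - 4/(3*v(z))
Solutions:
 v(z) = -sqrt(C1 - 24*z)/3
 v(z) = sqrt(C1 - 24*z)/3


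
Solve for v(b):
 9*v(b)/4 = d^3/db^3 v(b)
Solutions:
 v(b) = C3*exp(2^(1/3)*3^(2/3)*b/2) + (C1*sin(3*2^(1/3)*3^(1/6)*b/4) + C2*cos(3*2^(1/3)*3^(1/6)*b/4))*exp(-2^(1/3)*3^(2/3)*b/4)


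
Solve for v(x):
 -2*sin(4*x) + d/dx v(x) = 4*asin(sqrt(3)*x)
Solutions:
 v(x) = C1 + 4*x*asin(sqrt(3)*x) + 4*sqrt(3)*sqrt(1 - 3*x^2)/3 - cos(4*x)/2


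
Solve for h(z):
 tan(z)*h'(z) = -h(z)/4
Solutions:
 h(z) = C1/sin(z)^(1/4)


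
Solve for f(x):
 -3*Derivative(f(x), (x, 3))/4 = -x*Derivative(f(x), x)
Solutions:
 f(x) = C1 + Integral(C2*airyai(6^(2/3)*x/3) + C3*airybi(6^(2/3)*x/3), x)


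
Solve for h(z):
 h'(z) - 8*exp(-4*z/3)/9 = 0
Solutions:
 h(z) = C1 - 2*exp(-4*z/3)/3


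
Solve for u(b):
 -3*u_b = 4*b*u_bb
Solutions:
 u(b) = C1 + C2*b^(1/4)


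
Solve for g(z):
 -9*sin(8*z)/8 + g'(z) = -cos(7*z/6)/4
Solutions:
 g(z) = C1 - 3*sin(7*z/6)/14 - 9*cos(8*z)/64


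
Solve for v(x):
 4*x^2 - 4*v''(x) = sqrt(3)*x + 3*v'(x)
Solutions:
 v(x) = C1 + C2*exp(-3*x/4) + 4*x^3/9 - 16*x^2/9 - sqrt(3)*x^2/6 + 4*sqrt(3)*x/9 + 128*x/27


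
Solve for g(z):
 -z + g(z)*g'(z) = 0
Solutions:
 g(z) = -sqrt(C1 + z^2)
 g(z) = sqrt(C1 + z^2)


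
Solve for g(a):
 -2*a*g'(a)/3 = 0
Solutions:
 g(a) = C1


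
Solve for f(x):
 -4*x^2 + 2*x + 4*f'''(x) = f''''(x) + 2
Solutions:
 f(x) = C1 + C2*x + C3*x^2 + C4*exp(4*x) + x^5/60 + x^3/12


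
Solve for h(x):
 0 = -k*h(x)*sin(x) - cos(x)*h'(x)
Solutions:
 h(x) = C1*exp(k*log(cos(x)))


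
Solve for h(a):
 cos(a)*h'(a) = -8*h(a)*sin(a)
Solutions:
 h(a) = C1*cos(a)^8


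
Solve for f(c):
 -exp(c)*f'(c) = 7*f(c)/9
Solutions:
 f(c) = C1*exp(7*exp(-c)/9)


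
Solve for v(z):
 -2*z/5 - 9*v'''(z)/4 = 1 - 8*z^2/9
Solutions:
 v(z) = C1 + C2*z + C3*z^2 + 8*z^5/1215 - z^4/135 - 2*z^3/27


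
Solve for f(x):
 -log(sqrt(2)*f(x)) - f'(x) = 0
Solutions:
 2*Integral(1/(2*log(_y) + log(2)), (_y, f(x))) = C1 - x


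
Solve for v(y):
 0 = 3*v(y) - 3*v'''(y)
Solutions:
 v(y) = C3*exp(y) + (C1*sin(sqrt(3)*y/2) + C2*cos(sqrt(3)*y/2))*exp(-y/2)


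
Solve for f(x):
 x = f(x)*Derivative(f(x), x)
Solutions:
 f(x) = -sqrt(C1 + x^2)
 f(x) = sqrt(C1 + x^2)


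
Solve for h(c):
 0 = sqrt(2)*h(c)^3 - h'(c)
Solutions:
 h(c) = -sqrt(2)*sqrt(-1/(C1 + sqrt(2)*c))/2
 h(c) = sqrt(2)*sqrt(-1/(C1 + sqrt(2)*c))/2


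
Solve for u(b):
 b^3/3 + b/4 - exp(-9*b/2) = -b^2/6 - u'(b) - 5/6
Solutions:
 u(b) = C1 - b^4/12 - b^3/18 - b^2/8 - 5*b/6 - 2*exp(-9*b/2)/9


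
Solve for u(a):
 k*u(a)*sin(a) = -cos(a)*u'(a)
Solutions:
 u(a) = C1*exp(k*log(cos(a)))


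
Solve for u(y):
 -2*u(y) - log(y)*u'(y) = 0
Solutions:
 u(y) = C1*exp(-2*li(y))


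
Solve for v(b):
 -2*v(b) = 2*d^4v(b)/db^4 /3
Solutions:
 v(b) = (C1*sin(sqrt(2)*3^(1/4)*b/2) + C2*cos(sqrt(2)*3^(1/4)*b/2))*exp(-sqrt(2)*3^(1/4)*b/2) + (C3*sin(sqrt(2)*3^(1/4)*b/2) + C4*cos(sqrt(2)*3^(1/4)*b/2))*exp(sqrt(2)*3^(1/4)*b/2)


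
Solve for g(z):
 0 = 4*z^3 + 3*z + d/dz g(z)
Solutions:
 g(z) = C1 - z^4 - 3*z^2/2


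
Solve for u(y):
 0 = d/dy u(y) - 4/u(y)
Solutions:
 u(y) = -sqrt(C1 + 8*y)
 u(y) = sqrt(C1 + 8*y)


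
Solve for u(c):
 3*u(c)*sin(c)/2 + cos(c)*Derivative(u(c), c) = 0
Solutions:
 u(c) = C1*cos(c)^(3/2)


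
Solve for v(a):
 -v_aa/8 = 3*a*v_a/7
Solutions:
 v(a) = C1 + C2*erf(2*sqrt(21)*a/7)


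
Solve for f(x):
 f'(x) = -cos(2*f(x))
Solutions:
 f(x) = -asin((C1 + exp(4*x))/(C1 - exp(4*x)))/2 + pi/2
 f(x) = asin((C1 + exp(4*x))/(C1 - exp(4*x)))/2


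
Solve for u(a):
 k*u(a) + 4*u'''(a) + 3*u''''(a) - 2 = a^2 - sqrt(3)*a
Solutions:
 u(a) = C1*exp(a*Piecewise((-sqrt(-2*2^(1/3)*(-k)^(1/3)/3 + 4/9)/2 - sqrt(2*2^(1/3)*(-k)^(1/3)/3 + 8/9 + 16/(27*sqrt(-2*2^(1/3)*(-k)^(1/3)/3 + 4/9)))/2 - 1/3, Eq(k, 0)), (-sqrt(2*k/(9*(k/27 + sqrt(-k^3/729 + k^2/729))^(1/3)) + 2*(k/27 + sqrt(-k^3/729 + k^2/729))^(1/3) + 4/9)/2 - sqrt(-2*k/(9*(k/27 + sqrt(-k^3/729 + k^2/729))^(1/3)) - 2*(k/27 + sqrt(-k^3/729 + k^2/729))^(1/3) + 8/9 + 16/(27*sqrt(2*k/(9*(k/27 + sqrt(-k^3/729 + k^2/729))^(1/3)) + 2*(k/27 + sqrt(-k^3/729 + k^2/729))^(1/3) + 4/9)))/2 - 1/3, True))) + C2*exp(a*Piecewise((-sqrt(-2*2^(1/3)*(-k)^(1/3)/3 + 4/9)/2 + sqrt(2*2^(1/3)*(-k)^(1/3)/3 + 8/9 + 16/(27*sqrt(-2*2^(1/3)*(-k)^(1/3)/3 + 4/9)))/2 - 1/3, Eq(k, 0)), (-sqrt(2*k/(9*(k/27 + sqrt(-k^3/729 + k^2/729))^(1/3)) + 2*(k/27 + sqrt(-k^3/729 + k^2/729))^(1/3) + 4/9)/2 + sqrt(-2*k/(9*(k/27 + sqrt(-k^3/729 + k^2/729))^(1/3)) - 2*(k/27 + sqrt(-k^3/729 + k^2/729))^(1/3) + 8/9 + 16/(27*sqrt(2*k/(9*(k/27 + sqrt(-k^3/729 + k^2/729))^(1/3)) + 2*(k/27 + sqrt(-k^3/729 + k^2/729))^(1/3) + 4/9)))/2 - 1/3, True))) + C3*exp(a*Piecewise((sqrt(-2*2^(1/3)*(-k)^(1/3)/3 + 4/9)/2 - sqrt(2*2^(1/3)*(-k)^(1/3)/3 + 8/9 - 16/(27*sqrt(-2*2^(1/3)*(-k)^(1/3)/3 + 4/9)))/2 - 1/3, Eq(k, 0)), (sqrt(2*k/(9*(k/27 + sqrt(-k^3/729 + k^2/729))^(1/3)) + 2*(k/27 + sqrt(-k^3/729 + k^2/729))^(1/3) + 4/9)/2 - sqrt(-2*k/(9*(k/27 + sqrt(-k^3/729 + k^2/729))^(1/3)) - 2*(k/27 + sqrt(-k^3/729 + k^2/729))^(1/3) + 8/9 - 16/(27*sqrt(2*k/(9*(k/27 + sqrt(-k^3/729 + k^2/729))^(1/3)) + 2*(k/27 + sqrt(-k^3/729 + k^2/729))^(1/3) + 4/9)))/2 - 1/3, True))) + C4*exp(a*Piecewise((sqrt(-2*2^(1/3)*(-k)^(1/3)/3 + 4/9)/2 + sqrt(2*2^(1/3)*(-k)^(1/3)/3 + 8/9 - 16/(27*sqrt(-2*2^(1/3)*(-k)^(1/3)/3 + 4/9)))/2 - 1/3, Eq(k, 0)), (sqrt(2*k/(9*(k/27 + sqrt(-k^3/729 + k^2/729))^(1/3)) + 2*(k/27 + sqrt(-k^3/729 + k^2/729))^(1/3) + 4/9)/2 + sqrt(-2*k/(9*(k/27 + sqrt(-k^3/729 + k^2/729))^(1/3)) - 2*(k/27 + sqrt(-k^3/729 + k^2/729))^(1/3) + 8/9 - 16/(27*sqrt(2*k/(9*(k/27 + sqrt(-k^3/729 + k^2/729))^(1/3)) + 2*(k/27 + sqrt(-k^3/729 + k^2/729))^(1/3) + 4/9)))/2 - 1/3, True))) + a^2/k - sqrt(3)*a/k + 2/k


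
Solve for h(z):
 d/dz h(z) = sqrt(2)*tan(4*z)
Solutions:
 h(z) = C1 - sqrt(2)*log(cos(4*z))/4


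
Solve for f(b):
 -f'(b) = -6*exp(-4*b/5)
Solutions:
 f(b) = C1 - 15*exp(-4*b/5)/2


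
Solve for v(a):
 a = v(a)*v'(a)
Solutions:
 v(a) = -sqrt(C1 + a^2)
 v(a) = sqrt(C1 + a^2)


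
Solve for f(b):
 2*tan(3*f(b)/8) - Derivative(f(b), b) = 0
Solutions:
 f(b) = -8*asin(C1*exp(3*b/4))/3 + 8*pi/3
 f(b) = 8*asin(C1*exp(3*b/4))/3


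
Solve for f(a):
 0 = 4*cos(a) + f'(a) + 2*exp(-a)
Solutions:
 f(a) = C1 - 4*sin(a) + 2*exp(-a)


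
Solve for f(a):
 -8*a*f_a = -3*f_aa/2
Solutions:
 f(a) = C1 + C2*erfi(2*sqrt(6)*a/3)


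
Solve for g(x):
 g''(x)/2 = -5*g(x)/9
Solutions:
 g(x) = C1*sin(sqrt(10)*x/3) + C2*cos(sqrt(10)*x/3)


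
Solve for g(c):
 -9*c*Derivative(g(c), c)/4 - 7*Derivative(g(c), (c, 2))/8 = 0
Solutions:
 g(c) = C1 + C2*erf(3*sqrt(7)*c/7)


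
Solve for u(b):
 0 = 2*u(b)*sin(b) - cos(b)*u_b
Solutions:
 u(b) = C1/cos(b)^2


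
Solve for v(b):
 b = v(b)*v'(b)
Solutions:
 v(b) = -sqrt(C1 + b^2)
 v(b) = sqrt(C1 + b^2)


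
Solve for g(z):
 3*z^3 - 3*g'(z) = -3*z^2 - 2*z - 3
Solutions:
 g(z) = C1 + z^4/4 + z^3/3 + z^2/3 + z


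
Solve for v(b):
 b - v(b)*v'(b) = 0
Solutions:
 v(b) = -sqrt(C1 + b^2)
 v(b) = sqrt(C1 + b^2)


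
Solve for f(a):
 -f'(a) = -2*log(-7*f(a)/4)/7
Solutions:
 -7*Integral(1/(log(-_y) - 2*log(2) + log(7)), (_y, f(a)))/2 = C1 - a


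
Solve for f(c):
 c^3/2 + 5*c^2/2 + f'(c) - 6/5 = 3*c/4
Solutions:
 f(c) = C1 - c^4/8 - 5*c^3/6 + 3*c^2/8 + 6*c/5


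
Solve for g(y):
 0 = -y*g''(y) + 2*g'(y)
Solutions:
 g(y) = C1 + C2*y^3


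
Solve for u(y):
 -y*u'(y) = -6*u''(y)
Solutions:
 u(y) = C1 + C2*erfi(sqrt(3)*y/6)


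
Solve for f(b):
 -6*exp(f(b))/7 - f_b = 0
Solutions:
 f(b) = log(1/(C1 + 6*b)) + log(7)


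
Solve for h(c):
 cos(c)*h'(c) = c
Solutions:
 h(c) = C1 + Integral(c/cos(c), c)


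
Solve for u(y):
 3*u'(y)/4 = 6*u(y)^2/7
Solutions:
 u(y) = -7/(C1 + 8*y)


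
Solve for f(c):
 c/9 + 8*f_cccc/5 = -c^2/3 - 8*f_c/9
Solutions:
 f(c) = C1 + C4*exp(-15^(1/3)*c/3) - c^3/8 - c^2/16 + (C2*sin(3^(5/6)*5^(1/3)*c/6) + C3*cos(3^(5/6)*5^(1/3)*c/6))*exp(15^(1/3)*c/6)


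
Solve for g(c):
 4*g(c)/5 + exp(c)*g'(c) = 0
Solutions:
 g(c) = C1*exp(4*exp(-c)/5)


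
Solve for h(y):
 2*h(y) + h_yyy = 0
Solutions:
 h(y) = C3*exp(-2^(1/3)*y) + (C1*sin(2^(1/3)*sqrt(3)*y/2) + C2*cos(2^(1/3)*sqrt(3)*y/2))*exp(2^(1/3)*y/2)


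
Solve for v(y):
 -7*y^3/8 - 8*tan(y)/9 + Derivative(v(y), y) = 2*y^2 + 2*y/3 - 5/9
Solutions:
 v(y) = C1 + 7*y^4/32 + 2*y^3/3 + y^2/3 - 5*y/9 - 8*log(cos(y))/9


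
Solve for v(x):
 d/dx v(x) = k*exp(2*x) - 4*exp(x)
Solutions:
 v(x) = C1 + k*exp(2*x)/2 - 4*exp(x)


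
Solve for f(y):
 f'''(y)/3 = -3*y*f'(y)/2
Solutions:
 f(y) = C1 + Integral(C2*airyai(-6^(2/3)*y/2) + C3*airybi(-6^(2/3)*y/2), y)


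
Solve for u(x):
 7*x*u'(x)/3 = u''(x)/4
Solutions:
 u(x) = C1 + C2*erfi(sqrt(42)*x/3)


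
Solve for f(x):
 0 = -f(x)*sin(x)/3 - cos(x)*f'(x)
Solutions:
 f(x) = C1*cos(x)^(1/3)


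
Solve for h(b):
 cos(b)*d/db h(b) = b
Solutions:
 h(b) = C1 + Integral(b/cos(b), b)


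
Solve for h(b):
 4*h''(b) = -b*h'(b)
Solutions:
 h(b) = C1 + C2*erf(sqrt(2)*b/4)


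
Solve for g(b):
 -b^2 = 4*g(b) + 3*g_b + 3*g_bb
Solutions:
 g(b) = -b^2/4 + 3*b/8 + (C1*sin(sqrt(39)*b/6) + C2*cos(sqrt(39)*b/6))*exp(-b/2) + 3/32


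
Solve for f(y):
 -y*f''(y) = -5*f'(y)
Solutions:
 f(y) = C1 + C2*y^6


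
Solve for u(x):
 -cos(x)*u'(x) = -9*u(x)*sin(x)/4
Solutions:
 u(x) = C1/cos(x)^(9/4)


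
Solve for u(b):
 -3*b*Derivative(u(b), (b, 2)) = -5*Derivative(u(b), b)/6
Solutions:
 u(b) = C1 + C2*b^(23/18)


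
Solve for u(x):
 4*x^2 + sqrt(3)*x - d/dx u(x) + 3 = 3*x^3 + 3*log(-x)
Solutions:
 u(x) = C1 - 3*x^4/4 + 4*x^3/3 + sqrt(3)*x^2/2 - 3*x*log(-x) + 6*x


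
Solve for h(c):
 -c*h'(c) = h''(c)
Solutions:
 h(c) = C1 + C2*erf(sqrt(2)*c/2)


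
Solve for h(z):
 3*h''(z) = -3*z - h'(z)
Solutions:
 h(z) = C1 + C2*exp(-z/3) - 3*z^2/2 + 9*z


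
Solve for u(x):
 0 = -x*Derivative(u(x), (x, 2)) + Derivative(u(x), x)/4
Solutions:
 u(x) = C1 + C2*x^(5/4)


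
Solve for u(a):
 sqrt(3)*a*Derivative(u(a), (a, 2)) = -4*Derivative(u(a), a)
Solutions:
 u(a) = C1 + C2*a^(1 - 4*sqrt(3)/3)


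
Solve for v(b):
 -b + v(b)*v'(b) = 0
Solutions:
 v(b) = -sqrt(C1 + b^2)
 v(b) = sqrt(C1 + b^2)


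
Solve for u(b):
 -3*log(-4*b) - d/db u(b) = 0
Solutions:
 u(b) = C1 - 3*b*log(-b) + 3*b*(1 - 2*log(2))


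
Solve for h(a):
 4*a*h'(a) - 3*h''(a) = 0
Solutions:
 h(a) = C1 + C2*erfi(sqrt(6)*a/3)


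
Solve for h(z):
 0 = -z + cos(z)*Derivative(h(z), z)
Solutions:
 h(z) = C1 + Integral(z/cos(z), z)


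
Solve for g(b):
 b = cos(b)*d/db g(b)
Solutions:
 g(b) = C1 + Integral(b/cos(b), b)


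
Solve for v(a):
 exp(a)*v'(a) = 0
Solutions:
 v(a) = C1


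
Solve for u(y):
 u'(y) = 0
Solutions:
 u(y) = C1


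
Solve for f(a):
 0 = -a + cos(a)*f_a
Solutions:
 f(a) = C1 + Integral(a/cos(a), a)


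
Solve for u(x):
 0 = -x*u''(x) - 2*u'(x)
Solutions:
 u(x) = C1 + C2/x


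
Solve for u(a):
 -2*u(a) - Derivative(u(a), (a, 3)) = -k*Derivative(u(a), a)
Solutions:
 u(a) = C1*exp(a*(-2*k/((-3^(1/3) + 3^(5/6)*I)*(sqrt(3)*sqrt(27 - k^3) + 9)^(1/3)) + 3^(1/3)*(sqrt(3)*sqrt(27 - k^3) + 9)^(1/3)/6 - 3^(5/6)*I*(sqrt(3)*sqrt(27 - k^3) + 9)^(1/3)/6)) + C2*exp(a*(2*k/((3^(1/3) + 3^(5/6)*I)*(sqrt(3)*sqrt(27 - k^3) + 9)^(1/3)) + 3^(1/3)*(sqrt(3)*sqrt(27 - k^3) + 9)^(1/3)/6 + 3^(5/6)*I*(sqrt(3)*sqrt(27 - k^3) + 9)^(1/3)/6)) + C3*exp(-3^(1/3)*a*(3^(1/3)*k/(sqrt(3)*sqrt(27 - k^3) + 9)^(1/3) + (sqrt(3)*sqrt(27 - k^3) + 9)^(1/3))/3)


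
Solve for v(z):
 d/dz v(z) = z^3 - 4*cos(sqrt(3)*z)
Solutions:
 v(z) = C1 + z^4/4 - 4*sqrt(3)*sin(sqrt(3)*z)/3


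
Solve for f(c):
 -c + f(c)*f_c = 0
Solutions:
 f(c) = -sqrt(C1 + c^2)
 f(c) = sqrt(C1 + c^2)


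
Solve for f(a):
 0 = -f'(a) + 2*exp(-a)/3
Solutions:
 f(a) = C1 - 2*exp(-a)/3


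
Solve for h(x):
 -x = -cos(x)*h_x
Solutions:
 h(x) = C1 + Integral(x/cos(x), x)


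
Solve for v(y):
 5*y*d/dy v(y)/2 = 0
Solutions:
 v(y) = C1


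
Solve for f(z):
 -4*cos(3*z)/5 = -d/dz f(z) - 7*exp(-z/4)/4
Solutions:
 f(z) = C1 + 4*sin(3*z)/15 + 7*exp(-z/4)


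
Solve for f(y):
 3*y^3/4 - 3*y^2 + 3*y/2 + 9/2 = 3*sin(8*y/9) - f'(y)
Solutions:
 f(y) = C1 - 3*y^4/16 + y^3 - 3*y^2/4 - 9*y/2 - 27*cos(8*y/9)/8


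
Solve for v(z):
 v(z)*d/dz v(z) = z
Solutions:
 v(z) = -sqrt(C1 + z^2)
 v(z) = sqrt(C1 + z^2)


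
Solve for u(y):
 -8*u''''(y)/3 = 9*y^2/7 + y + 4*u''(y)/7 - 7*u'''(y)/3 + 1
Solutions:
 u(y) = C1 + C2*y - 3*y^4/16 - 161*y^3/48 - 6041*y^2/192 + (C3*sin(sqrt(287)*y/112) + C4*cos(sqrt(287)*y/112))*exp(7*y/16)


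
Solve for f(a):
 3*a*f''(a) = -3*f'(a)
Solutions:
 f(a) = C1 + C2*log(a)


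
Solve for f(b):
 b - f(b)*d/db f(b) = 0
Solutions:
 f(b) = -sqrt(C1 + b^2)
 f(b) = sqrt(C1 + b^2)


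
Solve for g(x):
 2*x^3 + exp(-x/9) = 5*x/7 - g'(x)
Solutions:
 g(x) = C1 - x^4/2 + 5*x^2/14 + 9*exp(-x/9)


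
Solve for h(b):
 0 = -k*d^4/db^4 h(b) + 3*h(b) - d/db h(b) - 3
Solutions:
 h(b) = C1*exp(b*Piecewise((-sqrt(-(-1/k^2)^(1/3))/2 - sqrt((-1/k^2)^(1/3) + 2/(k*sqrt(-(-1/k^2)^(1/3))))/2, Eq(1/k, 0)), (-sqrt(2*(sqrt(k^(-3) + 1/(256*k^4)) + 1/(16*k^2))^(1/3) - 2/(k*(sqrt(k^(-3) + 1/(256*k^4)) + 1/(16*k^2))^(1/3)))/2 - sqrt(-2*(sqrt(k^(-3) + 1/(256*k^4)) + 1/(16*k^2))^(1/3) + 2/(k*sqrt(2*(sqrt(k^(-3) + 1/(256*k^4)) + 1/(16*k^2))^(1/3) - 2/(k*(sqrt(k^(-3) + 1/(256*k^4)) + 1/(16*k^2))^(1/3)))) + 2/(k*(sqrt(k^(-3) + 1/(256*k^4)) + 1/(16*k^2))^(1/3)))/2, True))) + C2*exp(b*Piecewise((-sqrt(-(-1/k^2)^(1/3))/2 + sqrt((-1/k^2)^(1/3) + 2/(k*sqrt(-(-1/k^2)^(1/3))))/2, Eq(1/k, 0)), (-sqrt(2*(sqrt(k^(-3) + 1/(256*k^4)) + 1/(16*k^2))^(1/3) - 2/(k*(sqrt(k^(-3) + 1/(256*k^4)) + 1/(16*k^2))^(1/3)))/2 + sqrt(-2*(sqrt(k^(-3) + 1/(256*k^4)) + 1/(16*k^2))^(1/3) + 2/(k*sqrt(2*(sqrt(k^(-3) + 1/(256*k^4)) + 1/(16*k^2))^(1/3) - 2/(k*(sqrt(k^(-3) + 1/(256*k^4)) + 1/(16*k^2))^(1/3)))) + 2/(k*(sqrt(k^(-3) + 1/(256*k^4)) + 1/(16*k^2))^(1/3)))/2, True))) + C3*exp(b*Piecewise((sqrt(-(-1/k^2)^(1/3))/2 - sqrt((-1/k^2)^(1/3) - 2/(k*sqrt(-(-1/k^2)^(1/3))))/2, Eq(1/k, 0)), (sqrt(2*(sqrt(k^(-3) + 1/(256*k^4)) + 1/(16*k^2))^(1/3) - 2/(k*(sqrt(k^(-3) + 1/(256*k^4)) + 1/(16*k^2))^(1/3)))/2 - sqrt(-2*(sqrt(k^(-3) + 1/(256*k^4)) + 1/(16*k^2))^(1/3) - 2/(k*sqrt(2*(sqrt(k^(-3) + 1/(256*k^4)) + 1/(16*k^2))^(1/3) - 2/(k*(sqrt(k^(-3) + 1/(256*k^4)) + 1/(16*k^2))^(1/3)))) + 2/(k*(sqrt(k^(-3) + 1/(256*k^4)) + 1/(16*k^2))^(1/3)))/2, True))) + C4*exp(b*Piecewise((sqrt(-(-1/k^2)^(1/3))/2 + sqrt((-1/k^2)^(1/3) - 2/(k*sqrt(-(-1/k^2)^(1/3))))/2, Eq(1/k, 0)), (sqrt(2*(sqrt(k^(-3) + 1/(256*k^4)) + 1/(16*k^2))^(1/3) - 2/(k*(sqrt(k^(-3) + 1/(256*k^4)) + 1/(16*k^2))^(1/3)))/2 + sqrt(-2*(sqrt(k^(-3) + 1/(256*k^4)) + 1/(16*k^2))^(1/3) - 2/(k*sqrt(2*(sqrt(k^(-3) + 1/(256*k^4)) + 1/(16*k^2))^(1/3) - 2/(k*(sqrt(k^(-3) + 1/(256*k^4)) + 1/(16*k^2))^(1/3)))) + 2/(k*(sqrt(k^(-3) + 1/(256*k^4)) + 1/(16*k^2))^(1/3)))/2, True))) + 1


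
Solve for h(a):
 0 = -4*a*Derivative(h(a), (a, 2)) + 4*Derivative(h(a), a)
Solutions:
 h(a) = C1 + C2*a^2


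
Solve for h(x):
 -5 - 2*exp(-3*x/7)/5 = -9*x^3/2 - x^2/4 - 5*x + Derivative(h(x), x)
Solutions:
 h(x) = C1 + 9*x^4/8 + x^3/12 + 5*x^2/2 - 5*x + 14*exp(-3*x/7)/15


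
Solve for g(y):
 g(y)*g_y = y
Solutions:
 g(y) = -sqrt(C1 + y^2)
 g(y) = sqrt(C1 + y^2)


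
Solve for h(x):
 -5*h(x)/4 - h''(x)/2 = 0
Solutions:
 h(x) = C1*sin(sqrt(10)*x/2) + C2*cos(sqrt(10)*x/2)


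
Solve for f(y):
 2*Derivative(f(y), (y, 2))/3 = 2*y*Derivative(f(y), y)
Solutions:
 f(y) = C1 + C2*erfi(sqrt(6)*y/2)


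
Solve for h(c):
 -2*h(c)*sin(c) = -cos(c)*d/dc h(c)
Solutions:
 h(c) = C1/cos(c)^2


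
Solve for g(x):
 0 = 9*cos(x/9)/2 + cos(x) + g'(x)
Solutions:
 g(x) = C1 - 81*sin(x/9)/2 - sin(x)


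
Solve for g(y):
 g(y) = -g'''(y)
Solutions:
 g(y) = C3*exp(-y) + (C1*sin(sqrt(3)*y/2) + C2*cos(sqrt(3)*y/2))*exp(y/2)


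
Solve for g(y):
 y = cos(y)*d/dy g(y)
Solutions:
 g(y) = C1 + Integral(y/cos(y), y)


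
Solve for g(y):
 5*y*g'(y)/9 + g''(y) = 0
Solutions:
 g(y) = C1 + C2*erf(sqrt(10)*y/6)


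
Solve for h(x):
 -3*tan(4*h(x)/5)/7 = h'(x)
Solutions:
 h(x) = -5*asin(C1*exp(-12*x/35))/4 + 5*pi/4
 h(x) = 5*asin(C1*exp(-12*x/35))/4


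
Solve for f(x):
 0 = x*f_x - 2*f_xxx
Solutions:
 f(x) = C1 + Integral(C2*airyai(2^(2/3)*x/2) + C3*airybi(2^(2/3)*x/2), x)


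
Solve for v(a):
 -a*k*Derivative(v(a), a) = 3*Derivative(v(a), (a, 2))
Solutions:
 v(a) = Piecewise((-sqrt(6)*sqrt(pi)*C1*erf(sqrt(6)*a*sqrt(k)/6)/(2*sqrt(k)) - C2, (k > 0) | (k < 0)), (-C1*a - C2, True))


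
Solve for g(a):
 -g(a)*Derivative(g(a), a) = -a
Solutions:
 g(a) = -sqrt(C1 + a^2)
 g(a) = sqrt(C1 + a^2)


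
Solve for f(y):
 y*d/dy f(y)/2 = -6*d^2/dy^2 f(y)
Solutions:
 f(y) = C1 + C2*erf(sqrt(6)*y/12)


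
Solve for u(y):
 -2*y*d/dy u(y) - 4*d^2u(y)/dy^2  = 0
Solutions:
 u(y) = C1 + C2*erf(y/2)


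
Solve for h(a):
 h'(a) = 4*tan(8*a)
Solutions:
 h(a) = C1 - log(cos(8*a))/2


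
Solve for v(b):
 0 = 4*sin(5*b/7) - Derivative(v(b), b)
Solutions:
 v(b) = C1 - 28*cos(5*b/7)/5


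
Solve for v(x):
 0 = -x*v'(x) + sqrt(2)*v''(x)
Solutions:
 v(x) = C1 + C2*erfi(2^(1/4)*x/2)


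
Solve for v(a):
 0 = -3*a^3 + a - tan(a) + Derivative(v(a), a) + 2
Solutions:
 v(a) = C1 + 3*a^4/4 - a^2/2 - 2*a - log(cos(a))


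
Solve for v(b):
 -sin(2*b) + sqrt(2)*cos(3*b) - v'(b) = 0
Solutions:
 v(b) = C1 + sqrt(2)*sin(3*b)/3 + cos(2*b)/2


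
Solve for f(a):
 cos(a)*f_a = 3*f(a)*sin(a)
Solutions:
 f(a) = C1/cos(a)^3


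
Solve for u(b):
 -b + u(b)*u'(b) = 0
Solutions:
 u(b) = -sqrt(C1 + b^2)
 u(b) = sqrt(C1 + b^2)


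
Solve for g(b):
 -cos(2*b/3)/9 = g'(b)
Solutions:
 g(b) = C1 - sin(2*b/3)/6


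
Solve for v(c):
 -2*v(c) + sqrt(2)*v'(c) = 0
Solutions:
 v(c) = C1*exp(sqrt(2)*c)


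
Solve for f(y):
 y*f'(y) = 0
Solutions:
 f(y) = C1


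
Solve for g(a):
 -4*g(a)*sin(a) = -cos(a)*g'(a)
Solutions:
 g(a) = C1/cos(a)^4


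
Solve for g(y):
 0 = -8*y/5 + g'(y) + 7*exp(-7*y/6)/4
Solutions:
 g(y) = C1 + 4*y^2/5 + 3*exp(-7*y/6)/2


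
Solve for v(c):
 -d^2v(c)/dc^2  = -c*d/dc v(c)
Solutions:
 v(c) = C1 + C2*erfi(sqrt(2)*c/2)


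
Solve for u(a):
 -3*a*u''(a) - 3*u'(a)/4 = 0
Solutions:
 u(a) = C1 + C2*a^(3/4)


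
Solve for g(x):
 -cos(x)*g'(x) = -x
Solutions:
 g(x) = C1 + Integral(x/cos(x), x)


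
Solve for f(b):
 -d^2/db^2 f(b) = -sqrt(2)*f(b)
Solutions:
 f(b) = C1*exp(-2^(1/4)*b) + C2*exp(2^(1/4)*b)


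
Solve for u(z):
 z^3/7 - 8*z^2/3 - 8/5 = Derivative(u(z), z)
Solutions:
 u(z) = C1 + z^4/28 - 8*z^3/9 - 8*z/5


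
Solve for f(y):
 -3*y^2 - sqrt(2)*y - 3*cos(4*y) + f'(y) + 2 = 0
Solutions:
 f(y) = C1 + y^3 + sqrt(2)*y^2/2 - 2*y + 3*sin(4*y)/4


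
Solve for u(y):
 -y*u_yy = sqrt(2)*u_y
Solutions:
 u(y) = C1 + C2*y^(1 - sqrt(2))


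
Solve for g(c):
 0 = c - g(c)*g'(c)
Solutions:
 g(c) = -sqrt(C1 + c^2)
 g(c) = sqrt(C1 + c^2)


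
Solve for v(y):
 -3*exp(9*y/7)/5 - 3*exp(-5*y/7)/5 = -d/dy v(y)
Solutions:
 v(y) = C1 + 7*exp(9*y/7)/15 - 21*exp(-5*y/7)/25


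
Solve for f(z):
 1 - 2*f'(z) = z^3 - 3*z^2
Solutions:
 f(z) = C1 - z^4/8 + z^3/2 + z/2


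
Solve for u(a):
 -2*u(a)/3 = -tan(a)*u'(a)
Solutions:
 u(a) = C1*sin(a)^(2/3)


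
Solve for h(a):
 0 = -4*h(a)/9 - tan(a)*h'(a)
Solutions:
 h(a) = C1/sin(a)^(4/9)


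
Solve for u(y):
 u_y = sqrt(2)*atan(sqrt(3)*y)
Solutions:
 u(y) = C1 + sqrt(2)*(y*atan(sqrt(3)*y) - sqrt(3)*log(3*y^2 + 1)/6)


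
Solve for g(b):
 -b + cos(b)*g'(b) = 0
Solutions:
 g(b) = C1 + Integral(b/cos(b), b)


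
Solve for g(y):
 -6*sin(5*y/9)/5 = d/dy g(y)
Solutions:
 g(y) = C1 + 54*cos(5*y/9)/25


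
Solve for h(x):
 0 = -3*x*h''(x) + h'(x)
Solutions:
 h(x) = C1 + C2*x^(4/3)


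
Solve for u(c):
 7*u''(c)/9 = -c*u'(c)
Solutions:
 u(c) = C1 + C2*erf(3*sqrt(14)*c/14)


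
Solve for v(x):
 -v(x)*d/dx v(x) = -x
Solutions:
 v(x) = -sqrt(C1 + x^2)
 v(x) = sqrt(C1 + x^2)


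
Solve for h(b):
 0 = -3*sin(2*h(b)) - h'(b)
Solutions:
 h(b) = pi - acos((-C1 - exp(12*b))/(C1 - exp(12*b)))/2
 h(b) = acos((-C1 - exp(12*b))/(C1 - exp(12*b)))/2


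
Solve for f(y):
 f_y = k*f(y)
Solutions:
 f(y) = C1*exp(k*y)


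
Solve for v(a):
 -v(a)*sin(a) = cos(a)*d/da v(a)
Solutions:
 v(a) = C1*cos(a)


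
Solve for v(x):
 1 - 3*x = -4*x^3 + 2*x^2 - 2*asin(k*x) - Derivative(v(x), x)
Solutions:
 v(x) = C1 - x^4 + 2*x^3/3 + 3*x^2/2 - x - 2*Piecewise((x*asin(k*x) + sqrt(-k^2*x^2 + 1)/k, Ne(k, 0)), (0, True))


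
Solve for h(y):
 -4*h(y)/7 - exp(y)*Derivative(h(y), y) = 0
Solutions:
 h(y) = C1*exp(4*exp(-y)/7)


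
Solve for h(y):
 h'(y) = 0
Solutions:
 h(y) = C1


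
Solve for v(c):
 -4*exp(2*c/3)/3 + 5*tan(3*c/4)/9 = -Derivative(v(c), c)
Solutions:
 v(c) = C1 + 2*exp(2*c/3) + 20*log(cos(3*c/4))/27


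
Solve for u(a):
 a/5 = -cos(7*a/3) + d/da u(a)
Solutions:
 u(a) = C1 + a^2/10 + 3*sin(7*a/3)/7


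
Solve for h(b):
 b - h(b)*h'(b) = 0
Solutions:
 h(b) = -sqrt(C1 + b^2)
 h(b) = sqrt(C1 + b^2)


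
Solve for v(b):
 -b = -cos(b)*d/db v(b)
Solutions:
 v(b) = C1 + Integral(b/cos(b), b)


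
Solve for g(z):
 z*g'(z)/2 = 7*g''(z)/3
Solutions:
 g(z) = C1 + C2*erfi(sqrt(21)*z/14)


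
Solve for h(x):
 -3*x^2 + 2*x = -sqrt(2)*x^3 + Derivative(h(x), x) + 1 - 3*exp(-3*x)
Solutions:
 h(x) = C1 + sqrt(2)*x^4/4 - x^3 + x^2 - x - exp(-3*x)


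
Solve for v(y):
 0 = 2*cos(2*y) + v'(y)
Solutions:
 v(y) = C1 - sin(2*y)


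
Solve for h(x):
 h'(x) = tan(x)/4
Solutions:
 h(x) = C1 - log(cos(x))/4


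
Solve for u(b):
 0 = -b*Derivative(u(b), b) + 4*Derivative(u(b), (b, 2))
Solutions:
 u(b) = C1 + C2*erfi(sqrt(2)*b/4)


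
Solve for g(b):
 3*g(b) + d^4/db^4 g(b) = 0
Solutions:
 g(b) = (C1*sin(sqrt(2)*3^(1/4)*b/2) + C2*cos(sqrt(2)*3^(1/4)*b/2))*exp(-sqrt(2)*3^(1/4)*b/2) + (C3*sin(sqrt(2)*3^(1/4)*b/2) + C4*cos(sqrt(2)*3^(1/4)*b/2))*exp(sqrt(2)*3^(1/4)*b/2)


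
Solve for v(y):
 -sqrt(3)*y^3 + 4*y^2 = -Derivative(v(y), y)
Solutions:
 v(y) = C1 + sqrt(3)*y^4/4 - 4*y^3/3


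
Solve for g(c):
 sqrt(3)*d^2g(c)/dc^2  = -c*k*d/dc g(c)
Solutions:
 g(c) = Piecewise((-sqrt(2)*3^(1/4)*sqrt(pi)*C1*erf(sqrt(2)*3^(3/4)*c*sqrt(k)/6)/(2*sqrt(k)) - C2, (k > 0) | (k < 0)), (-C1*c - C2, True))


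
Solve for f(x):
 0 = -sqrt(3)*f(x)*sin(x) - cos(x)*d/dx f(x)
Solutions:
 f(x) = C1*cos(x)^(sqrt(3))


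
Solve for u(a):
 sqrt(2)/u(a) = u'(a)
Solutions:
 u(a) = -sqrt(C1 + 2*sqrt(2)*a)
 u(a) = sqrt(C1 + 2*sqrt(2)*a)


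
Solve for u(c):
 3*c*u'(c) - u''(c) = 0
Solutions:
 u(c) = C1 + C2*erfi(sqrt(6)*c/2)


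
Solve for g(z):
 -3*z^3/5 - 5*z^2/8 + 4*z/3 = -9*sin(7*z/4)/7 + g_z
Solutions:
 g(z) = C1 - 3*z^4/20 - 5*z^3/24 + 2*z^2/3 - 36*cos(7*z/4)/49


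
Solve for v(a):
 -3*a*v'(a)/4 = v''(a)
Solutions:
 v(a) = C1 + C2*erf(sqrt(6)*a/4)


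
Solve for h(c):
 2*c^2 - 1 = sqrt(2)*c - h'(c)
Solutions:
 h(c) = C1 - 2*c^3/3 + sqrt(2)*c^2/2 + c


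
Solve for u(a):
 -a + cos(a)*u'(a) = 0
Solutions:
 u(a) = C1 + Integral(a/cos(a), a)


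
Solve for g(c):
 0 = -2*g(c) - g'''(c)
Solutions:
 g(c) = C3*exp(-2^(1/3)*c) + (C1*sin(2^(1/3)*sqrt(3)*c/2) + C2*cos(2^(1/3)*sqrt(3)*c/2))*exp(2^(1/3)*c/2)


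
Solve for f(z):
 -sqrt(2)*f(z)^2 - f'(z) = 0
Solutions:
 f(z) = 1/(C1 + sqrt(2)*z)


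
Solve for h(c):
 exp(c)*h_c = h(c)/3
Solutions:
 h(c) = C1*exp(-exp(-c)/3)


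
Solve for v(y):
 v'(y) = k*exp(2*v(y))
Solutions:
 v(y) = log(-sqrt(-1/(C1 + k*y))) - log(2)/2
 v(y) = log(-1/(C1 + k*y))/2 - log(2)/2


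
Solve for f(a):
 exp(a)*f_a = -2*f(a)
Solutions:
 f(a) = C1*exp(2*exp(-a))


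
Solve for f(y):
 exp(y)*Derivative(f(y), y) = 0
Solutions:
 f(y) = C1


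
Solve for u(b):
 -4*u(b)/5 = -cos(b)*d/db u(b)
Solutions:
 u(b) = C1*(sin(b) + 1)^(2/5)/(sin(b) - 1)^(2/5)


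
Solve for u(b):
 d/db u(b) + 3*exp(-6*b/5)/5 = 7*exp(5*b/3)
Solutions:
 u(b) = C1 + 21*exp(5*b/3)/5 + exp(-6*b/5)/2


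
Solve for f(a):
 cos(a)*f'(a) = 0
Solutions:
 f(a) = C1


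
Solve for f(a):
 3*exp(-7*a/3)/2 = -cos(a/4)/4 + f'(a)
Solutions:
 f(a) = C1 + sin(a/4) - 9*exp(-7*a/3)/14


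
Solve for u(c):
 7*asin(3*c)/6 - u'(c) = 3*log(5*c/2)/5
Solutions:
 u(c) = C1 - 3*c*log(c)/5 + 7*c*asin(3*c)/6 - 3*c*log(5)/5 + 3*c*log(2)/5 + 3*c/5 + 7*sqrt(1 - 9*c^2)/18


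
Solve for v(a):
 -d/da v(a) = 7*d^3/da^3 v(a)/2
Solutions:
 v(a) = C1 + C2*sin(sqrt(14)*a/7) + C3*cos(sqrt(14)*a/7)


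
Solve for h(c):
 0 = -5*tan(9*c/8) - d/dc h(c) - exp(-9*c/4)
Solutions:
 h(c) = C1 - 20*log(tan(9*c/8)^2 + 1)/9 + 4*exp(-9*c/4)/9


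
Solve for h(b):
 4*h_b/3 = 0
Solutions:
 h(b) = C1


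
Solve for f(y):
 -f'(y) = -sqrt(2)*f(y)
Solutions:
 f(y) = C1*exp(sqrt(2)*y)


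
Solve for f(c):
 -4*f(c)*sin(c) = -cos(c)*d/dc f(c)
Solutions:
 f(c) = C1/cos(c)^4


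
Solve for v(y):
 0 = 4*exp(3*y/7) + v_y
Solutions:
 v(y) = C1 - 28*exp(3*y/7)/3


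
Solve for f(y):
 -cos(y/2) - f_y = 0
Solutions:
 f(y) = C1 - 2*sin(y/2)


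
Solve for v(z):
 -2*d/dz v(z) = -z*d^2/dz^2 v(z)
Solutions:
 v(z) = C1 + C2*z^3


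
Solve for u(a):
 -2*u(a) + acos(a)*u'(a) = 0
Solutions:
 u(a) = C1*exp(2*Integral(1/acos(a), a))


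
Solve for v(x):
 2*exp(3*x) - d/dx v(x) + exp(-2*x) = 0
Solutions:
 v(x) = C1 + 2*exp(3*x)/3 - exp(-2*x)/2


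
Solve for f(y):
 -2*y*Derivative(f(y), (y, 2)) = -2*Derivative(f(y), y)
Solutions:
 f(y) = C1 + C2*y^2


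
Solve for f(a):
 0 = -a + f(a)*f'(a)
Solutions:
 f(a) = -sqrt(C1 + a^2)
 f(a) = sqrt(C1 + a^2)


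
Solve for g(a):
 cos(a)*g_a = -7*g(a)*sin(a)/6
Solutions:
 g(a) = C1*cos(a)^(7/6)


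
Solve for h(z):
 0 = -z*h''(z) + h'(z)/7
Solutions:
 h(z) = C1 + C2*z^(8/7)


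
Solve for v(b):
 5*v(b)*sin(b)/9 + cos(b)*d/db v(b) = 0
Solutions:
 v(b) = C1*cos(b)^(5/9)


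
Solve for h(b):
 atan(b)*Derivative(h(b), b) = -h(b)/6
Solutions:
 h(b) = C1*exp(-Integral(1/atan(b), b)/6)


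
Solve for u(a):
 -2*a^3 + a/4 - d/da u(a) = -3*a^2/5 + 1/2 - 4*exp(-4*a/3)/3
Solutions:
 u(a) = C1 - a^4/2 + a^3/5 + a^2/8 - a/2 - 1/exp(a)^(4/3)


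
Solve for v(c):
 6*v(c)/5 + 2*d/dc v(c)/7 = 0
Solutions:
 v(c) = C1*exp(-21*c/5)


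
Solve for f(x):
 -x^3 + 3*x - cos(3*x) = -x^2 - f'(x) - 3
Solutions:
 f(x) = C1 + x^4/4 - x^3/3 - 3*x^2/2 - 3*x + sin(3*x)/3


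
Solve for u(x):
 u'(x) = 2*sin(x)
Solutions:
 u(x) = C1 - 2*cos(x)


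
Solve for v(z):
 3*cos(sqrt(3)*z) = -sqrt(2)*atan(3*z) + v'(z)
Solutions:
 v(z) = C1 + sqrt(2)*(z*atan(3*z) - log(9*z^2 + 1)/6) + sqrt(3)*sin(sqrt(3)*z)


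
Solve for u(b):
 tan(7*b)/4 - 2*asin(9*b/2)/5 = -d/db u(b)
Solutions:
 u(b) = C1 + 2*b*asin(9*b/2)/5 + 2*sqrt(4 - 81*b^2)/45 + log(cos(7*b))/28


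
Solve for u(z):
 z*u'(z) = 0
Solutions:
 u(z) = C1


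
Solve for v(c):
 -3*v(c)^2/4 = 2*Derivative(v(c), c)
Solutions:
 v(c) = 8/(C1 + 3*c)


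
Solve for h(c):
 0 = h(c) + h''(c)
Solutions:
 h(c) = C1*sin(c) + C2*cos(c)


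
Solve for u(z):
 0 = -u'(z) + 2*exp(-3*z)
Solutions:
 u(z) = C1 - 2*exp(-3*z)/3


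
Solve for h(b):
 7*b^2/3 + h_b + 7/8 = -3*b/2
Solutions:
 h(b) = C1 - 7*b^3/9 - 3*b^2/4 - 7*b/8


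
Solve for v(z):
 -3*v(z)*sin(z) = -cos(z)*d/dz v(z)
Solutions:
 v(z) = C1/cos(z)^3


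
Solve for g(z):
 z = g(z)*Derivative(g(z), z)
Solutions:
 g(z) = -sqrt(C1 + z^2)
 g(z) = sqrt(C1 + z^2)


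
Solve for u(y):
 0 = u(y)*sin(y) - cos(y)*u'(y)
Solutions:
 u(y) = C1/cos(y)


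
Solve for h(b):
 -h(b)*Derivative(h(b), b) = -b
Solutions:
 h(b) = -sqrt(C1 + b^2)
 h(b) = sqrt(C1 + b^2)


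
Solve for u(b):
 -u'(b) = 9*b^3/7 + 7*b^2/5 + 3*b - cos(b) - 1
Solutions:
 u(b) = C1 - 9*b^4/28 - 7*b^3/15 - 3*b^2/2 + b + sin(b)


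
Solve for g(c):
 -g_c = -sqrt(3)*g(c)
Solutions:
 g(c) = C1*exp(sqrt(3)*c)


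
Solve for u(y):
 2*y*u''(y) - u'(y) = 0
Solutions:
 u(y) = C1 + C2*y^(3/2)


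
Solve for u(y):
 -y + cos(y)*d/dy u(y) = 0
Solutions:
 u(y) = C1 + Integral(y/cos(y), y)


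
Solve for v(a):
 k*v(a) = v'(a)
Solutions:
 v(a) = C1*exp(a*k)


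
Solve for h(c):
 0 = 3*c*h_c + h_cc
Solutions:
 h(c) = C1 + C2*erf(sqrt(6)*c/2)


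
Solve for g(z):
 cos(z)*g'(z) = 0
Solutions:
 g(z) = C1


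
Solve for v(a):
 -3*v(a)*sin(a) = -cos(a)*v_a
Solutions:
 v(a) = C1/cos(a)^3


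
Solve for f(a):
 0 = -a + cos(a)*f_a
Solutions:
 f(a) = C1 + Integral(a/cos(a), a)


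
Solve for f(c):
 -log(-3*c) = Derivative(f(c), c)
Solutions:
 f(c) = C1 - c*log(-c) + c*(1 - log(3))


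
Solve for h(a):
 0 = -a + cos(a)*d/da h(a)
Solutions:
 h(a) = C1 + Integral(a/cos(a), a)


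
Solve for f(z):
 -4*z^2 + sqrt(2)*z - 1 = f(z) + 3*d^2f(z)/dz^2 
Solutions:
 f(z) = C1*sin(sqrt(3)*z/3) + C2*cos(sqrt(3)*z/3) - 4*z^2 + sqrt(2)*z + 23


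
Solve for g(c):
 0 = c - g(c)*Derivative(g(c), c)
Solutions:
 g(c) = -sqrt(C1 + c^2)
 g(c) = sqrt(C1 + c^2)


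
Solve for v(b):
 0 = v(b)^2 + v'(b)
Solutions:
 v(b) = 1/(C1 + b)


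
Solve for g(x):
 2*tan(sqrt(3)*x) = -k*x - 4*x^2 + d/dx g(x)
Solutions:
 g(x) = C1 + k*x^2/2 + 4*x^3/3 - 2*sqrt(3)*log(cos(sqrt(3)*x))/3


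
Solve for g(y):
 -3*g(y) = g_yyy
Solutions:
 g(y) = C3*exp(-3^(1/3)*y) + (C1*sin(3^(5/6)*y/2) + C2*cos(3^(5/6)*y/2))*exp(3^(1/3)*y/2)


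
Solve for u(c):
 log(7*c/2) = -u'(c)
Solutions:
 u(c) = C1 - c*log(c) + c*log(2/7) + c


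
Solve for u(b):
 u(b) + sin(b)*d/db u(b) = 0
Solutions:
 u(b) = C1*sqrt(cos(b) + 1)/sqrt(cos(b) - 1)


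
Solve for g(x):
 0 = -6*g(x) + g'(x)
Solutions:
 g(x) = C1*exp(6*x)


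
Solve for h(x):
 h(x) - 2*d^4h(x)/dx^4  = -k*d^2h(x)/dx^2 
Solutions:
 h(x) = C1*exp(-x*sqrt(k - sqrt(k^2 + 8))/2) + C2*exp(x*sqrt(k - sqrt(k^2 + 8))/2) + C3*exp(-x*sqrt(k + sqrt(k^2 + 8))/2) + C4*exp(x*sqrt(k + sqrt(k^2 + 8))/2)


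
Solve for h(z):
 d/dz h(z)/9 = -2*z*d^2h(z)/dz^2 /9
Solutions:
 h(z) = C1 + C2*sqrt(z)


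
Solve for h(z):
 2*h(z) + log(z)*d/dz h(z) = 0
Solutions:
 h(z) = C1*exp(-2*li(z))


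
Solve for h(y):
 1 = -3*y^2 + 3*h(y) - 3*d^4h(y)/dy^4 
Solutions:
 h(y) = C1*exp(-y) + C2*exp(y) + C3*sin(y) + C4*cos(y) + y^2 + 1/3


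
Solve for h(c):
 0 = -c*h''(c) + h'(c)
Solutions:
 h(c) = C1 + C2*c^2


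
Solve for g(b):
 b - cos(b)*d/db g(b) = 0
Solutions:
 g(b) = C1 + Integral(b/cos(b), b)


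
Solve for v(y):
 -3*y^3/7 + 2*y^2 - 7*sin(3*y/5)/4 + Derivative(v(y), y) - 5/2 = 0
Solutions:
 v(y) = C1 + 3*y^4/28 - 2*y^3/3 + 5*y/2 - 35*cos(3*y/5)/12


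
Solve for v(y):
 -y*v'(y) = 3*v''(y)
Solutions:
 v(y) = C1 + C2*erf(sqrt(6)*y/6)


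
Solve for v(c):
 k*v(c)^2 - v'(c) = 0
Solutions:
 v(c) = -1/(C1 + c*k)


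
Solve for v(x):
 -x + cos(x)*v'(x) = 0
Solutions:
 v(x) = C1 + Integral(x/cos(x), x)


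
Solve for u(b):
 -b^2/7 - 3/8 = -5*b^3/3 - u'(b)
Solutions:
 u(b) = C1 - 5*b^4/12 + b^3/21 + 3*b/8


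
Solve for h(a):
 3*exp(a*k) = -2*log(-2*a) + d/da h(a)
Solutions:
 h(a) = C1 + 2*a*log(-a) + 2*a*(-1 + log(2)) + Piecewise((3*exp(a*k)/k, Ne(k, 0)), (3*a, True))


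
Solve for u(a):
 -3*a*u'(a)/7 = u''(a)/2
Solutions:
 u(a) = C1 + C2*erf(sqrt(21)*a/7)


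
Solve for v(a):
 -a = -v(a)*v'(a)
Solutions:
 v(a) = -sqrt(C1 + a^2)
 v(a) = sqrt(C1 + a^2)


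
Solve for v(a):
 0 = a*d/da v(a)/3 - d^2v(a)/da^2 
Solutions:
 v(a) = C1 + C2*erfi(sqrt(6)*a/6)


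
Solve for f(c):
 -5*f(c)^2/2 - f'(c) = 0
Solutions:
 f(c) = 2/(C1 + 5*c)


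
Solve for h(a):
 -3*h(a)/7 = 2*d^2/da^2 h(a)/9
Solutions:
 h(a) = C1*sin(3*sqrt(42)*a/14) + C2*cos(3*sqrt(42)*a/14)


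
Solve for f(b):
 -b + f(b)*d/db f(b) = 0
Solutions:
 f(b) = -sqrt(C1 + b^2)
 f(b) = sqrt(C1 + b^2)


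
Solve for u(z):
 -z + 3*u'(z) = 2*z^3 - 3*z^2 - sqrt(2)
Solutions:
 u(z) = C1 + z^4/6 - z^3/3 + z^2/6 - sqrt(2)*z/3


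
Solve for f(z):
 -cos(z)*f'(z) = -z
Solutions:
 f(z) = C1 + Integral(z/cos(z), z)


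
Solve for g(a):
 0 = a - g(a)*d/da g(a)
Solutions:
 g(a) = -sqrt(C1 + a^2)
 g(a) = sqrt(C1 + a^2)


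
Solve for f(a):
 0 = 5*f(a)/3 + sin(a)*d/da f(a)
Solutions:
 f(a) = C1*(cos(a) + 1)^(5/6)/(cos(a) - 1)^(5/6)


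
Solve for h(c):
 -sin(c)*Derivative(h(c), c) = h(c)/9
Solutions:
 h(c) = C1*(cos(c) + 1)^(1/18)/(cos(c) - 1)^(1/18)


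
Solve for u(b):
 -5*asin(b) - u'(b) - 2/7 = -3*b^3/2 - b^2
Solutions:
 u(b) = C1 + 3*b^4/8 + b^3/3 - 5*b*asin(b) - 2*b/7 - 5*sqrt(1 - b^2)


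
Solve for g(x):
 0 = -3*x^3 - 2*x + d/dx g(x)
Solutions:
 g(x) = C1 + 3*x^4/4 + x^2


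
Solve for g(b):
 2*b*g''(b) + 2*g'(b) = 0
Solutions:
 g(b) = C1 + C2*log(b)


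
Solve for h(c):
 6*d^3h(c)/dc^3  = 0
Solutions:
 h(c) = C1 + C2*c + C3*c^2


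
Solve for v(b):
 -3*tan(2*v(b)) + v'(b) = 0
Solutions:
 v(b) = -asin(C1*exp(6*b))/2 + pi/2
 v(b) = asin(C1*exp(6*b))/2


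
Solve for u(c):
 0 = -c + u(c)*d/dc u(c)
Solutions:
 u(c) = -sqrt(C1 + c^2)
 u(c) = sqrt(C1 + c^2)


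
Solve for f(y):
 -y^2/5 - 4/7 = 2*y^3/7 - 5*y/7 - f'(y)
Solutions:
 f(y) = C1 + y^4/14 + y^3/15 - 5*y^2/14 + 4*y/7


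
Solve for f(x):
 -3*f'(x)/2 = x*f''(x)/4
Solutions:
 f(x) = C1 + C2/x^5
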